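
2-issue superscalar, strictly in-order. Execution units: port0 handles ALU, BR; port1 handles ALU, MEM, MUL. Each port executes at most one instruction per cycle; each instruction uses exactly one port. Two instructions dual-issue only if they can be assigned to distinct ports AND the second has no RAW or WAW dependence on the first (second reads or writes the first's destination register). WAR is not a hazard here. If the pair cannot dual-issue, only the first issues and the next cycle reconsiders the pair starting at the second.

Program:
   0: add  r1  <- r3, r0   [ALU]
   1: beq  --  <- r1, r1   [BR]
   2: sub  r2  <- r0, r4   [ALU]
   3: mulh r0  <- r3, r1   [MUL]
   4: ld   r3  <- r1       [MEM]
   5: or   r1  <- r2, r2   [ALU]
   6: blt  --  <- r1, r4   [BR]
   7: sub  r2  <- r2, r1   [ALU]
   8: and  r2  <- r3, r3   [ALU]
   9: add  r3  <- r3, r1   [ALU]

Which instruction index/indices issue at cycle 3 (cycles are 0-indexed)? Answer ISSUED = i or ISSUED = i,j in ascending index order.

t=0 i0:add.ALU ; RAW r1
t=1 i1&i2:beq.BR;sub.ALU ; pair
t=2 i3:mulh.MUL ; no-port MUL/MEM
t=3 i4&i5:ld.MEM;or.ALU ; pair
t=4 i6&i7:blt.BR;sub.ALU ; pair
t=5 i8&i9:and.ALU;add.ALU ; pair

ISSUED = 4,5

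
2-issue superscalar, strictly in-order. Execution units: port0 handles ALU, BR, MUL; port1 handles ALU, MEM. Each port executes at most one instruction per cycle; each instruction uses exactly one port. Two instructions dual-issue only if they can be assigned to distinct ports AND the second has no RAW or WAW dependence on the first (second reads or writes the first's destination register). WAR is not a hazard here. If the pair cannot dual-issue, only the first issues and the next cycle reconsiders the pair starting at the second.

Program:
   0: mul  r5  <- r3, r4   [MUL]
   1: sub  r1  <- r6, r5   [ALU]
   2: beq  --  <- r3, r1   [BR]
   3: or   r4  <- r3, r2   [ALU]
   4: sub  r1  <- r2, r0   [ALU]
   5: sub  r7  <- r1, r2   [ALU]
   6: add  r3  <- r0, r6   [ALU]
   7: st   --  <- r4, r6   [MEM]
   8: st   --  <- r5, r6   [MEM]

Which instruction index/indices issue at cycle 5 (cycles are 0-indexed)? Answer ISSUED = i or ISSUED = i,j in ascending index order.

[0] i0  mul.MUL  -- RAW r5
[1] i1  sub.ALU  -- RAW r1
[2] i2/i3  beq.BR+or.ALU  -- dual
[3] i4  sub.ALU  -- RAW r1
[4] i5/i6  sub.ALU+add.ALU  -- dual
[5] i7  st.MEM  -- no-port MEM/MEM
[6] i8  st.MEM  -- tail

ISSUED = 7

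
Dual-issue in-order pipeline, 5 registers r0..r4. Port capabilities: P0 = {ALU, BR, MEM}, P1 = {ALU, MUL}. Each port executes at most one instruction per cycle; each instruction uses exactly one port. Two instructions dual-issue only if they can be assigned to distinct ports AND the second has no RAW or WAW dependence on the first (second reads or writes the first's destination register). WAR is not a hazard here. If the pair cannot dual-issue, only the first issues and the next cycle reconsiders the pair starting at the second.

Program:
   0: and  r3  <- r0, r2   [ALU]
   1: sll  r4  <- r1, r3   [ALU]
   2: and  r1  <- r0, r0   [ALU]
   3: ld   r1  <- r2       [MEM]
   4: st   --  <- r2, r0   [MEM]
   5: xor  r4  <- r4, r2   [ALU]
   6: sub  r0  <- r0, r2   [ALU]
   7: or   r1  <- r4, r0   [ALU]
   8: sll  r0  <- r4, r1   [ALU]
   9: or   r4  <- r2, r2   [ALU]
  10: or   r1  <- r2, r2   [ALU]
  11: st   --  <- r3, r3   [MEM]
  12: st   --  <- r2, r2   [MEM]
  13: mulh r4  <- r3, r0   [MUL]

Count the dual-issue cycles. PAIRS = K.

[0] i0  and.ALU  -- RAW r3
[1] i1&i2  sll.ALU and.ALU  -- pair
[2] i3  ld.MEM  -- no-port MEM/MEM
[3] i4&i5  st.MEM xor.ALU  -- pair
[4] i6  sub.ALU  -- RAW r0
[5] i7  or.ALU  -- RAW r1
[6] i8&i9  sll.ALU or.ALU  -- pair
[7] i10&i11  or.ALU st.MEM  -- pair
[8] i12&i13  st.MEM mulh.MUL  -- pair

PAIRS = 5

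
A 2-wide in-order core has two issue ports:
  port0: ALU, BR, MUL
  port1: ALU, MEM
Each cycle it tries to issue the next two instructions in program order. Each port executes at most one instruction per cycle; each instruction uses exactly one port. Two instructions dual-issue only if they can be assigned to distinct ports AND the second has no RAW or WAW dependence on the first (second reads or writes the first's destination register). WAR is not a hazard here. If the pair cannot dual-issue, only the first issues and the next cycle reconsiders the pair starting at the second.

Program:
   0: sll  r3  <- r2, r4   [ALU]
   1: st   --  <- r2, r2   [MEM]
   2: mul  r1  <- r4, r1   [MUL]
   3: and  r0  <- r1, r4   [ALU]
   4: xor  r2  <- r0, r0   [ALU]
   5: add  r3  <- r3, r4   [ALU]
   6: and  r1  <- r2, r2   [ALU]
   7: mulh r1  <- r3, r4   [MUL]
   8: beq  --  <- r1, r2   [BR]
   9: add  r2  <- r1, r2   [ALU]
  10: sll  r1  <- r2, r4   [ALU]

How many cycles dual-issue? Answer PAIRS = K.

[0] i0+i1  sll.ALU;st.MEM  -- pair
[1] i2  mul.MUL  -- RAW r1
[2] i3  and.ALU  -- RAW r0
[3] i4+i5  xor.ALU;add.ALU  -- pair
[4] i6  and.ALU  -- WAW r1
[5] i7  mulh.MUL  -- no-port MUL/BR
[6] i8+i9  beq.BR;add.ALU  -- pair
[7] i10  sll.ALU  -- tail

PAIRS = 3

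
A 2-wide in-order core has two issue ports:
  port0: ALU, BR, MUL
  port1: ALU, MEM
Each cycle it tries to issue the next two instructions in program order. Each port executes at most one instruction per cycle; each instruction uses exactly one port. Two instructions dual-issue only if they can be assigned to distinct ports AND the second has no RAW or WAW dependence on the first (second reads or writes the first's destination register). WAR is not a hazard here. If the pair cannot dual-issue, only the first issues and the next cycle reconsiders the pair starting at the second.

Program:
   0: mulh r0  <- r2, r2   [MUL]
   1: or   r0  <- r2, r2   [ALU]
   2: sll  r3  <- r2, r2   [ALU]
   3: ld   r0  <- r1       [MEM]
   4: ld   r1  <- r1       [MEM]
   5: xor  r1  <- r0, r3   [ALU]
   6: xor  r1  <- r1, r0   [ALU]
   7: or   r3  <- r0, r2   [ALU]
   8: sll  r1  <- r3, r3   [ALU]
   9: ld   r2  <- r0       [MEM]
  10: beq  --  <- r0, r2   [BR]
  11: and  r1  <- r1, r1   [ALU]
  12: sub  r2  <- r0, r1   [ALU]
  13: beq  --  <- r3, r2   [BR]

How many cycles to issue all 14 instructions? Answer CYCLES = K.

0. mulh.MUL @i0  | WAW r0
1. or.ALU+sll.ALU @i1+i2  | 2-wide
2. ld.MEM @i3  | no-port MEM/MEM
3. ld.MEM @i4  | WAW r1
4. xor.ALU @i5  | RAW+WAW r1
5. xor.ALU+or.ALU @i6+i7  | 2-wide
6. sll.ALU+ld.MEM @i8+i9  | 2-wide
7. beq.BR+and.ALU @i10+i11  | 2-wide
8. sub.ALU @i12  | RAW r2
9. beq.BR @i13  | tail

CYCLES = 10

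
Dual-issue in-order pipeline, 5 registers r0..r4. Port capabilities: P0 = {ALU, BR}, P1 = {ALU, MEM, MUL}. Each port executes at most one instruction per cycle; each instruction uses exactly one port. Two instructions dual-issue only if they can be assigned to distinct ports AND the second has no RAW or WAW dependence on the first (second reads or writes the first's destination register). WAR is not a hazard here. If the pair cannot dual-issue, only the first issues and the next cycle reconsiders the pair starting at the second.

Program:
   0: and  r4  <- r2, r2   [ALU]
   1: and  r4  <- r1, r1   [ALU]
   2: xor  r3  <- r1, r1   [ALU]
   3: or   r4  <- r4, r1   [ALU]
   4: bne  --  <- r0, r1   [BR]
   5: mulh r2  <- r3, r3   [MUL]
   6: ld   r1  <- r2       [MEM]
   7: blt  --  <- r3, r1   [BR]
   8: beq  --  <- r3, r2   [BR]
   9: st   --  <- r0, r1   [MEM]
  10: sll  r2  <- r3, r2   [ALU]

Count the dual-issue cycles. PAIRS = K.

c0: i0 and.ALU  WAW r4
c1: i1&i2 and.ALU/xor.ALU  2-wide
c2: i3&i4 or.ALU/bne.BR  2-wide
c3: i5 mulh.MUL  no-port MUL/MEM
c4: i6 ld.MEM  RAW r1
c5: i7 blt.BR  no-port BR/BR
c6: i8&i9 beq.BR/st.MEM  2-wide
c7: i10 sll.ALU  tail

PAIRS = 3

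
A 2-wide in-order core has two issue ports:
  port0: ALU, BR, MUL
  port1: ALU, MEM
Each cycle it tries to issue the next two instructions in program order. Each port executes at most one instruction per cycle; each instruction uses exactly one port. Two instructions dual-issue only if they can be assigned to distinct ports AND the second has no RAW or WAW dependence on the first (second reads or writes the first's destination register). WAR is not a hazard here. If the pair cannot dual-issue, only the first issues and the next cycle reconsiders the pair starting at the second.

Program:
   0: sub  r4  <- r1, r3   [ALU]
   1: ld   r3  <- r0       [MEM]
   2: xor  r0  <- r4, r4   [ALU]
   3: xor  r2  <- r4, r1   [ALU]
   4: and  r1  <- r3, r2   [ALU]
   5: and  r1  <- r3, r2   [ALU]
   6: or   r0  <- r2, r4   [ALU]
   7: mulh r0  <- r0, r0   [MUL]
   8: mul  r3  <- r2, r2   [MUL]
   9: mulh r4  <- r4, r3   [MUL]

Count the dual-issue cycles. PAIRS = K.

0. sub.ALU/ld.MEM @i0+i1  | dual
1. xor.ALU/xor.ALU @i2+i3  | dual
2. and.ALU @i4  | WAW r1
3. and.ALU/or.ALU @i5+i6  | dual
4. mulh.MUL @i7  | no-port MUL/MUL
5. mul.MUL @i8  | no-port MUL/MUL
6. mulh.MUL @i9  | tail

PAIRS = 3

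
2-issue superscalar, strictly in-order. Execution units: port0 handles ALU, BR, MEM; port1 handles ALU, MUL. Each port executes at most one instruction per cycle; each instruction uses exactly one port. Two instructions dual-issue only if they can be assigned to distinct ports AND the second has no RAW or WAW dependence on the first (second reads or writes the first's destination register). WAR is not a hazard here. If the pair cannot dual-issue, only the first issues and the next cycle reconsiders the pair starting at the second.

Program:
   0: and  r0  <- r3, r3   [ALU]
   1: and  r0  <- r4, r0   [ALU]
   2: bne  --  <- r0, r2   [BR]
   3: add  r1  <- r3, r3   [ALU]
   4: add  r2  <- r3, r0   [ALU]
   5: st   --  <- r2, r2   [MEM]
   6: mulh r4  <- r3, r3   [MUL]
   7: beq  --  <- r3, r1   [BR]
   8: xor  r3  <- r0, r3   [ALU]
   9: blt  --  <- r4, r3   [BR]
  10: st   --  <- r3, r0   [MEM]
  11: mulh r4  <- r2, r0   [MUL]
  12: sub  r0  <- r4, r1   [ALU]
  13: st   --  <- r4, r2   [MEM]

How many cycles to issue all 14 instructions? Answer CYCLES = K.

CYCLES = 9

[0] i0  and  -- RAW+WAW r0
[1] i1  and  -- RAW r0
[2] i2/i3  bne/add  -- dual
[3] i4  add  -- RAW r2
[4] i5/i6  st/mulh  -- dual
[5] i7/i8  beq/xor  -- dual
[6] i9  blt  -- no-port BR/MEM
[7] i10/i11  st/mulh  -- dual
[8] i12/i13  sub/st  -- dual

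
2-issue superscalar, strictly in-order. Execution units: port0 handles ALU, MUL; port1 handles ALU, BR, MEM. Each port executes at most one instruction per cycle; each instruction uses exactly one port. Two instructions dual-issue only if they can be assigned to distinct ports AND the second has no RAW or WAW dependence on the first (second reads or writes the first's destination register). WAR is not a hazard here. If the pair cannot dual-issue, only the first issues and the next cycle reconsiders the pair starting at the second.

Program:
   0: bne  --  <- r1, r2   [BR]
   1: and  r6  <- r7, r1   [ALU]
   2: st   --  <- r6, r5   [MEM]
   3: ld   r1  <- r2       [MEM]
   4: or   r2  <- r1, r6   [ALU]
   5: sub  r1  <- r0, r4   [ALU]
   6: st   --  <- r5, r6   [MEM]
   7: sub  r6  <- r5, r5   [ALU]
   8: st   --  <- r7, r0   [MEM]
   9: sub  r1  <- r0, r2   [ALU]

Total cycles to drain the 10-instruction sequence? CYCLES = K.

CYCLES = 6

c0: i0/i1 bne+and  2-wide
c1: i2 st  no-port MEM/MEM
c2: i3 ld  RAW r1
c3: i4/i5 or+sub  2-wide
c4: i6/i7 st+sub  2-wide
c5: i8/i9 st+sub  2-wide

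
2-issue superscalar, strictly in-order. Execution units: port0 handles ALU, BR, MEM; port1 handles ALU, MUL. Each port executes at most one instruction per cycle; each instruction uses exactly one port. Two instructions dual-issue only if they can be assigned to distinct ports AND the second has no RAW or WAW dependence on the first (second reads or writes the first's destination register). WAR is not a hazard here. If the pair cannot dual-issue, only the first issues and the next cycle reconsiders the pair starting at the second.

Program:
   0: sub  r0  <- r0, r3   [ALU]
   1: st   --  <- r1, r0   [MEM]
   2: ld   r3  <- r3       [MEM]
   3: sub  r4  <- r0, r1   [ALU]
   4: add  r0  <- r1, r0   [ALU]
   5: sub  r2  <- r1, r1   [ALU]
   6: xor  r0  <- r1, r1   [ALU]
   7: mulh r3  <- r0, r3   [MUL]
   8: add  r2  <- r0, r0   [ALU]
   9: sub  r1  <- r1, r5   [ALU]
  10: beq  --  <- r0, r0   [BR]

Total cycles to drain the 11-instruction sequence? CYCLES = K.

t=0 i0:sub ; RAW r0
t=1 i1:st ; no-port MEM/MEM
t=2 i2&i3:ld sub ; pair
t=3 i4&i5:add sub ; pair
t=4 i6:xor ; RAW r0
t=5 i7&i8:mulh add ; pair
t=6 i9&i10:sub beq ; pair

CYCLES = 7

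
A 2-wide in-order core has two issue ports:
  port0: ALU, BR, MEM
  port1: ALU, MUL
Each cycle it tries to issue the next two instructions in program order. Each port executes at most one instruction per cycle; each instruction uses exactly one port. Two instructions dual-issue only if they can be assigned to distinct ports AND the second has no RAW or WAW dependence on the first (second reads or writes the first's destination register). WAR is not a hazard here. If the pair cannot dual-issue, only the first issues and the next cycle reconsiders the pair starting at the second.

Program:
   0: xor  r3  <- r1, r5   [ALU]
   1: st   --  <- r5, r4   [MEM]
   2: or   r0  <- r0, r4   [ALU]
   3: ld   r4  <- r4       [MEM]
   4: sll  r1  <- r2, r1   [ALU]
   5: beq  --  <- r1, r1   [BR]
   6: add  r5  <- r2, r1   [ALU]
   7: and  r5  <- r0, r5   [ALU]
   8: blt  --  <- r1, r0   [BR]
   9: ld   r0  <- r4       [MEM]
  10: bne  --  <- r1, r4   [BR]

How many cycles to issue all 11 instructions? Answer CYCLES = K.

  cy0 -> i0/i1 (xor/st) 2-wide
  cy1 -> i2/i3 (or/ld) 2-wide
  cy2 -> i4 (sll) RAW r1
  cy3 -> i5/i6 (beq/add) 2-wide
  cy4 -> i7/i8 (and/blt) 2-wide
  cy5 -> i9 (ld) no-port MEM/BR
  cy6 -> i10 (bne) tail

CYCLES = 7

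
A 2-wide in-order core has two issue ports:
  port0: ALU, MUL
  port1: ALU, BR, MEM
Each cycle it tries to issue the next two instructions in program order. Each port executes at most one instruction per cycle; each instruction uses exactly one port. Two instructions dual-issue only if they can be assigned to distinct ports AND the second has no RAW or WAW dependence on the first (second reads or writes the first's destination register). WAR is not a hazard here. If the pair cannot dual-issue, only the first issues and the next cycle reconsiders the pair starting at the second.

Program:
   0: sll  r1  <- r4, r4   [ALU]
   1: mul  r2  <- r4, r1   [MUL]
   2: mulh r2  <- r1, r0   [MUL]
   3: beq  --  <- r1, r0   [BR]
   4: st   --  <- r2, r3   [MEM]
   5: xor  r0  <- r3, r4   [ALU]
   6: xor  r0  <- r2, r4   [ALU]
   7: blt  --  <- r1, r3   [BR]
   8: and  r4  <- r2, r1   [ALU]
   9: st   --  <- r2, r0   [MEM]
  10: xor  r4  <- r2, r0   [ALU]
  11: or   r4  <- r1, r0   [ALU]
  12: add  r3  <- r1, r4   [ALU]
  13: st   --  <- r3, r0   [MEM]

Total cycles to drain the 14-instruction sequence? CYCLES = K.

CYCLES = 10

t=0 i0:sll ; RAW r1
t=1 i1:mul ; no-port MUL/MUL
t=2 i2,i3:mulh beq ; dual
t=3 i4,i5:st xor ; dual
t=4 i6,i7:xor blt ; dual
t=5 i8,i9:and st ; dual
t=6 i10:xor ; WAW r4
t=7 i11:or ; RAW r4
t=8 i12:add ; RAW r3
t=9 i13:st ; tail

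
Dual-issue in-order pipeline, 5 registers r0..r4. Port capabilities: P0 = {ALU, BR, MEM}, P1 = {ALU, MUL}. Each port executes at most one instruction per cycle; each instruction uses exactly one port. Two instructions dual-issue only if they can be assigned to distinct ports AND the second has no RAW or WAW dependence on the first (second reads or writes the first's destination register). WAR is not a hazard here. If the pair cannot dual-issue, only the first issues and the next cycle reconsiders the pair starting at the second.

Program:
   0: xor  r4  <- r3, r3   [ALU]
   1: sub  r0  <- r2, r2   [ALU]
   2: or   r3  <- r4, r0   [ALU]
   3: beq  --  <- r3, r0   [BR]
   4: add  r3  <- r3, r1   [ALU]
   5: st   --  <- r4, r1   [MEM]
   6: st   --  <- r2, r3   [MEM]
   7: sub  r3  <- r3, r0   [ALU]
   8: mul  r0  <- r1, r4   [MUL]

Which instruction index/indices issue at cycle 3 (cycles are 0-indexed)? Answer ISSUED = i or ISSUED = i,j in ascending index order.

0. xor sub @i0+i1  | pair
1. or @i2  | RAW r3
2. beq add @i3+i4  | pair
3. st @i5  | no-port MEM/MEM
4. st sub @i6+i7  | pair
5. mul @i8  | tail

ISSUED = 5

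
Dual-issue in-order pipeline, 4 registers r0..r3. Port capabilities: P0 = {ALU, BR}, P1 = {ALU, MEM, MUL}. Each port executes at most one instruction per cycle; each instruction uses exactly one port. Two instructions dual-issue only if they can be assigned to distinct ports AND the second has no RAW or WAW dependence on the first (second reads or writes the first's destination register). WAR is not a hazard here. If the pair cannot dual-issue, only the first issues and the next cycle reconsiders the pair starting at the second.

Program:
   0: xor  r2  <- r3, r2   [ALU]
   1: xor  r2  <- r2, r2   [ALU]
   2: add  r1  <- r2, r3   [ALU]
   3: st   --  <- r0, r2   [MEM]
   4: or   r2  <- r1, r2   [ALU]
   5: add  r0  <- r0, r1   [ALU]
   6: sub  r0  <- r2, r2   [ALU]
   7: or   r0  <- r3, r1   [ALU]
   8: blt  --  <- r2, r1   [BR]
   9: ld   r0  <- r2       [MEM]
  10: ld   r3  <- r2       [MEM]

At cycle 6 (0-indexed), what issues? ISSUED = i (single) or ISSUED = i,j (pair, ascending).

ISSUED = 9

#0 head=0: xor i0 RAW+WAW r2
#1 head=1: xor i1 RAW r2
#2 head=2: add/st i2/i3 dual
#3 head=4: or/add i4/i5 dual
#4 head=6: sub i6 WAW r0
#5 head=7: or/blt i7/i8 dual
#6 head=9: ld i9 no-port MEM/MEM
#7 head=10: ld i10 tail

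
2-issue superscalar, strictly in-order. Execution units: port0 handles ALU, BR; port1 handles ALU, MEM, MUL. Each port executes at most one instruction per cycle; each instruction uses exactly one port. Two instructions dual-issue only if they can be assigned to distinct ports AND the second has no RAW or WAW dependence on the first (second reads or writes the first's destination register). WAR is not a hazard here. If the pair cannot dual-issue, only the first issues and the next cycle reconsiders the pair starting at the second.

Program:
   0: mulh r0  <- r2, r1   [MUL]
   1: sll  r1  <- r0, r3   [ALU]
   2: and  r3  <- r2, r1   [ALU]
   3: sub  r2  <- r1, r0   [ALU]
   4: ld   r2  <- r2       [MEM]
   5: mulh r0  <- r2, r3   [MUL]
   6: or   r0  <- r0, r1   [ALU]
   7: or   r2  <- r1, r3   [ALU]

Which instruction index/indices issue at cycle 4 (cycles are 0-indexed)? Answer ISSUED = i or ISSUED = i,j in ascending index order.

[0] i0  mulh  -- RAW r0
[1] i1  sll  -- RAW r1
[2] i2/i3  and+sub  -- 2-wide
[3] i4  ld  -- no-port MEM/MUL
[4] i5  mulh  -- RAW+WAW r0
[5] i6/i7  or+or  -- 2-wide

ISSUED = 5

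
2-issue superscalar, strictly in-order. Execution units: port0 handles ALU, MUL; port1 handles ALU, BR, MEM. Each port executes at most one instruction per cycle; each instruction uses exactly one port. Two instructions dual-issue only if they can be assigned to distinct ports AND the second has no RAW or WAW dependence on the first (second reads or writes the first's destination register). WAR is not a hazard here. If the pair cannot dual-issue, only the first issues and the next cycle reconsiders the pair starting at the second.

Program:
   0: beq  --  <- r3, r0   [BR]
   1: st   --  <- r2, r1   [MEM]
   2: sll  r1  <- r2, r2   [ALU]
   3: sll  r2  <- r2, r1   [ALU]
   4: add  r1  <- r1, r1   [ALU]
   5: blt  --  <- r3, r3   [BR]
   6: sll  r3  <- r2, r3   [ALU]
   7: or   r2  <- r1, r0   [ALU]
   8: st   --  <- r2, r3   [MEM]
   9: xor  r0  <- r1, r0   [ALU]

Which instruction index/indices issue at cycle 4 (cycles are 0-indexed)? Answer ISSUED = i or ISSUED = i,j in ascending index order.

[0] i0  beq.BR  -- no-port BR/MEM
[1] i1,i2  st.MEM+sll.ALU  -- dual
[2] i3,i4  sll.ALU+add.ALU  -- dual
[3] i5,i6  blt.BR+sll.ALU  -- dual
[4] i7  or.ALU  -- RAW r2
[5] i8,i9  st.MEM+xor.ALU  -- dual

ISSUED = 7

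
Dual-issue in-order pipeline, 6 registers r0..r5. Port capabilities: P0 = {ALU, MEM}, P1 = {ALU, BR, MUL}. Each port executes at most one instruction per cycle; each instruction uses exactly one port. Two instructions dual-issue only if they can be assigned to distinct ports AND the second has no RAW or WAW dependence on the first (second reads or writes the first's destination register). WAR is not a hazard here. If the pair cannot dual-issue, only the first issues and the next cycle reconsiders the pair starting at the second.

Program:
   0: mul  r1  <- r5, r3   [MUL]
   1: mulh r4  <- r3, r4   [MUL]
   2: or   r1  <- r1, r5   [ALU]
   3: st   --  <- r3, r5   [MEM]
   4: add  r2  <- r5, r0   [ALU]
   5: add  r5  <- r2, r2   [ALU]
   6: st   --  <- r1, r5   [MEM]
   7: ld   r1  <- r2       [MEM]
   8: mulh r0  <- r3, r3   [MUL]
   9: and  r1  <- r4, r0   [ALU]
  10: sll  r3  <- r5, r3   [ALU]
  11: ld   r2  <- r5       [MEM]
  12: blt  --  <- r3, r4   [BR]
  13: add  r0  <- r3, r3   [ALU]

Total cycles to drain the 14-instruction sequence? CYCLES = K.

CYCLES = 9

  cy0 -> i0 (mul.MUL) no-port MUL/MUL
  cy1 -> i1+i2 (mulh.MUL+or.ALU) pair
  cy2 -> i3+i4 (st.MEM+add.ALU) pair
  cy3 -> i5 (add.ALU) RAW r5
  cy4 -> i6 (st.MEM) no-port MEM/MEM
  cy5 -> i7+i8 (ld.MEM+mulh.MUL) pair
  cy6 -> i9+i10 (and.ALU+sll.ALU) pair
  cy7 -> i11+i12 (ld.MEM+blt.BR) pair
  cy8 -> i13 (add.ALU) tail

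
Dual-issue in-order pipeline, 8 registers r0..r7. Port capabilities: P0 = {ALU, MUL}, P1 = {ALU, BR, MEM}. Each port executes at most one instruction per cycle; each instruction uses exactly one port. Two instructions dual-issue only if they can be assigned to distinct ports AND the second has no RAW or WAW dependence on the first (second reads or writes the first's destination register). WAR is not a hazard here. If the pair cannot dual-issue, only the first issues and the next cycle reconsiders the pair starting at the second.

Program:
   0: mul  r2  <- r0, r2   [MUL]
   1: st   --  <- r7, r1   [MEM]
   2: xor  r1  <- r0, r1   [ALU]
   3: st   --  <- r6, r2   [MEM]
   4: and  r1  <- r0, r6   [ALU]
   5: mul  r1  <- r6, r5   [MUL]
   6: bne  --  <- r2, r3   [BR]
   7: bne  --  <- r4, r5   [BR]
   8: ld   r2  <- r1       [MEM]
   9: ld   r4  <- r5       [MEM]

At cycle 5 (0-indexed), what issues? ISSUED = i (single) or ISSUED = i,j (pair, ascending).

ISSUED = 8

[0] i0,i1  mul.MUL;st.MEM  -- pair
[1] i2,i3  xor.ALU;st.MEM  -- pair
[2] i4  and.ALU  -- WAW r1
[3] i5,i6  mul.MUL;bne.BR  -- pair
[4] i7  bne.BR  -- no-port BR/MEM
[5] i8  ld.MEM  -- no-port MEM/MEM
[6] i9  ld.MEM  -- tail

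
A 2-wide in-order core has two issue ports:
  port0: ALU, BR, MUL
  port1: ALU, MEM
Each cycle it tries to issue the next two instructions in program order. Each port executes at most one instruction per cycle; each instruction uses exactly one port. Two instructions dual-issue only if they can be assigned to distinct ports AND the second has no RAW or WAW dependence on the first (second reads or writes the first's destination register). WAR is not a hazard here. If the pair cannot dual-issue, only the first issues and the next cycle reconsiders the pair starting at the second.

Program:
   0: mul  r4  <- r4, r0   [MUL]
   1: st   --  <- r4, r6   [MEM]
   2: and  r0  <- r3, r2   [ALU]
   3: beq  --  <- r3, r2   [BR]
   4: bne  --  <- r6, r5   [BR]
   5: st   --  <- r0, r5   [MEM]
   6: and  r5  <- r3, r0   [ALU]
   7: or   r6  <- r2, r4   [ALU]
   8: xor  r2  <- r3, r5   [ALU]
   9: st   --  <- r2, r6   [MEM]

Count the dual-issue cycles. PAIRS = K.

PAIRS = 3

#0 head=0: mul.MUL i0 RAW r4
#1 head=1: st.MEM and.ALU i1,i2 pair
#2 head=3: beq.BR i3 no-port BR/BR
#3 head=4: bne.BR st.MEM i4,i5 pair
#4 head=6: and.ALU or.ALU i6,i7 pair
#5 head=8: xor.ALU i8 RAW r2
#6 head=9: st.MEM i9 tail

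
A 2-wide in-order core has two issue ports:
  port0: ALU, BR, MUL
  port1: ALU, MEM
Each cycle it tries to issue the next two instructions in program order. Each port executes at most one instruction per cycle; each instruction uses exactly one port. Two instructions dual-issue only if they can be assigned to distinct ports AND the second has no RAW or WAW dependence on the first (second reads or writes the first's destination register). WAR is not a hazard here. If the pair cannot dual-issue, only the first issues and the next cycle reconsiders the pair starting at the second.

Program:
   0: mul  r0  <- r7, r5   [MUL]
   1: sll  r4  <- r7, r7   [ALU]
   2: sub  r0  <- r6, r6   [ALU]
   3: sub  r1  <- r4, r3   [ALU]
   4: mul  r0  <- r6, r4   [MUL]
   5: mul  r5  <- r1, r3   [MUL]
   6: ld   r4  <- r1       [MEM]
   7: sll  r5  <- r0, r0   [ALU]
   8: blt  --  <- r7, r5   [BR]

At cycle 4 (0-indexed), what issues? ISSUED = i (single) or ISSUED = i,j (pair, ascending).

ISSUED = 7

#0 head=0: mul/sll i0,i1 2-wide
#1 head=2: sub/sub i2,i3 2-wide
#2 head=4: mul i4 no-port MUL/MUL
#3 head=5: mul/ld i5,i6 2-wide
#4 head=7: sll i7 RAW r5
#5 head=8: blt i8 tail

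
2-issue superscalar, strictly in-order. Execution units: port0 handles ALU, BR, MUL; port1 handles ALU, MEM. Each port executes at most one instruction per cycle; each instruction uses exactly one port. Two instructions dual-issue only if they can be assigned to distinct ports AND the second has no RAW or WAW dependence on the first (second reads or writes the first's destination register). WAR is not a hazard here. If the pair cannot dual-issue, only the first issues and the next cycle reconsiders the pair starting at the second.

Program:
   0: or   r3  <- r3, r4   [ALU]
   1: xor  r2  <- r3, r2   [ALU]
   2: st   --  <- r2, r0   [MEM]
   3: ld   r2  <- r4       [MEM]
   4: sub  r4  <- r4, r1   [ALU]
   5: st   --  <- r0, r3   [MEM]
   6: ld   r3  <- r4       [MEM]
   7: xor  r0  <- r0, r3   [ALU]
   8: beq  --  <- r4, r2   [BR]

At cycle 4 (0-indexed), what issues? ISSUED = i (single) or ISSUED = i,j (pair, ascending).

ISSUED = 5

#0 head=0: or.ALU i0 RAW r3
#1 head=1: xor.ALU i1 RAW r2
#2 head=2: st.MEM i2 no-port MEM/MEM
#3 head=3: ld.MEM sub.ALU i3/i4 dual
#4 head=5: st.MEM i5 no-port MEM/MEM
#5 head=6: ld.MEM i6 RAW r3
#6 head=7: xor.ALU beq.BR i7/i8 dual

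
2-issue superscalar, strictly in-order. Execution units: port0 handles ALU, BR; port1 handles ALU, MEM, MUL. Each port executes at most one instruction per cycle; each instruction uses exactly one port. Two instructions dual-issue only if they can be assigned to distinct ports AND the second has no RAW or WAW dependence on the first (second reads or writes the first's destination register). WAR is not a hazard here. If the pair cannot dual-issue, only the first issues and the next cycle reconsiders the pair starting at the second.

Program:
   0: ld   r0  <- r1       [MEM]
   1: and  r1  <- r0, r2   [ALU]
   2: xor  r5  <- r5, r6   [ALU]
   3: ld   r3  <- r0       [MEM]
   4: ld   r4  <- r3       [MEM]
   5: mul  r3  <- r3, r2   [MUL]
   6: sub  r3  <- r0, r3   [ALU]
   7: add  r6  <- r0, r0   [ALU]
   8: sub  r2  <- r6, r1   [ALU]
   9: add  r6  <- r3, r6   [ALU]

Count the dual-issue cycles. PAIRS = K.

t=0 i0:ld.MEM ; RAW r0
t=1 i1&i2:and.ALU+xor.ALU ; pair
t=2 i3:ld.MEM ; no-port MEM/MEM
t=3 i4:ld.MEM ; no-port MEM/MUL
t=4 i5:mul.MUL ; RAW+WAW r3
t=5 i6&i7:sub.ALU+add.ALU ; pair
t=6 i8&i9:sub.ALU+add.ALU ; pair

PAIRS = 3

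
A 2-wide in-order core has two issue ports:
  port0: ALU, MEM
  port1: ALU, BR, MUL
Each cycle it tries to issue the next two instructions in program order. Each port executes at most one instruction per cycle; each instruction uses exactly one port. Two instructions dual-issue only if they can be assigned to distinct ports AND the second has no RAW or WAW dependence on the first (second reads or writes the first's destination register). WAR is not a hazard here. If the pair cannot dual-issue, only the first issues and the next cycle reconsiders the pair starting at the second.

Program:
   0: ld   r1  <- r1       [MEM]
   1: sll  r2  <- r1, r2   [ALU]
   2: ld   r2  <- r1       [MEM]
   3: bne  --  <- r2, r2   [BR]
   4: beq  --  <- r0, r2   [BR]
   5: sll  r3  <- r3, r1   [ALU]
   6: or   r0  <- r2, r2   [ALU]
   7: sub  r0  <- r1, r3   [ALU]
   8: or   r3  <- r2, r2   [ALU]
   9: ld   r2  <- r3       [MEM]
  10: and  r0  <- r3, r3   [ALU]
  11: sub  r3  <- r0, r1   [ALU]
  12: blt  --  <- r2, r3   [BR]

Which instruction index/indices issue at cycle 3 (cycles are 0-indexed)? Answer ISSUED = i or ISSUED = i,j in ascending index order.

ISSUED = 3

t=0 i0:ld ; RAW r1
t=1 i1:sll ; WAW r2
t=2 i2:ld ; RAW r2
t=3 i3:bne ; no-port BR/BR
t=4 i4&i5:beq sll ; dual
t=5 i6:or ; WAW r0
t=6 i7&i8:sub or ; dual
t=7 i9&i10:ld and ; dual
t=8 i11:sub ; RAW r3
t=9 i12:blt ; tail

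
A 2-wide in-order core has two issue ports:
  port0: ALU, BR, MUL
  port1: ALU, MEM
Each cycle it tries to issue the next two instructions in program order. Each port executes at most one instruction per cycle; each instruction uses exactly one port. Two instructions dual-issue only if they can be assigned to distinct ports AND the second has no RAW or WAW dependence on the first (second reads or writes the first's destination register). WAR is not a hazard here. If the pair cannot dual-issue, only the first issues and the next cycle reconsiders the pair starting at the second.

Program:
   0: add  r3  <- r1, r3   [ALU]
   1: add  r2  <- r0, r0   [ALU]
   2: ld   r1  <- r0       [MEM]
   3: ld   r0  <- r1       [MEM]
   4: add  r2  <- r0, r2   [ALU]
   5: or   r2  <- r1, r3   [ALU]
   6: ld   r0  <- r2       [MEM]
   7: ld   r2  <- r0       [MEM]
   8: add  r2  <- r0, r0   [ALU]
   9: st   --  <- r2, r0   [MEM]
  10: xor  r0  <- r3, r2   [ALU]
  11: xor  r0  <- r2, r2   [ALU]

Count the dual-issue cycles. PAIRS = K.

PAIRS = 2

0. add.ALU+add.ALU @i0/i1  | 2-wide
1. ld.MEM @i2  | no-port MEM/MEM
2. ld.MEM @i3  | RAW r0
3. add.ALU @i4  | WAW r2
4. or.ALU @i5  | RAW r2
5. ld.MEM @i6  | no-port MEM/MEM
6. ld.MEM @i7  | WAW r2
7. add.ALU @i8  | RAW r2
8. st.MEM+xor.ALU @i9/i10  | 2-wide
9. xor.ALU @i11  | tail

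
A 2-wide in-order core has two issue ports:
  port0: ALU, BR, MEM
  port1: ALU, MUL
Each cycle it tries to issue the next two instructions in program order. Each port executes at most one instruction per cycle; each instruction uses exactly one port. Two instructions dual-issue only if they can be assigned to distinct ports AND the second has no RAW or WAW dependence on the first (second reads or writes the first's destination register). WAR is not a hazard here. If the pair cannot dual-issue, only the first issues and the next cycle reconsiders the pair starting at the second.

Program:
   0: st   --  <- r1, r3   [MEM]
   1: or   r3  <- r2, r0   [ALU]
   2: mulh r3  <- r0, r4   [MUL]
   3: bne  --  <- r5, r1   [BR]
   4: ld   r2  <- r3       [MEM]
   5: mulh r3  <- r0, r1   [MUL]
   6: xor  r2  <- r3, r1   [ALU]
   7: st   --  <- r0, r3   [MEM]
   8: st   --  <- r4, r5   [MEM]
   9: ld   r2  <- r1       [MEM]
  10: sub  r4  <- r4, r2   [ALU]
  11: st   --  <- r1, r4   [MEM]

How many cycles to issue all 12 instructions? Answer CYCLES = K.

CYCLES = 8

0. st+or @i0&i1  | dual
1. mulh+bne @i2&i3  | dual
2. ld+mulh @i4&i5  | dual
3. xor+st @i6&i7  | dual
4. st @i8  | no-port MEM/MEM
5. ld @i9  | RAW r2
6. sub @i10  | RAW r4
7. st @i11  | tail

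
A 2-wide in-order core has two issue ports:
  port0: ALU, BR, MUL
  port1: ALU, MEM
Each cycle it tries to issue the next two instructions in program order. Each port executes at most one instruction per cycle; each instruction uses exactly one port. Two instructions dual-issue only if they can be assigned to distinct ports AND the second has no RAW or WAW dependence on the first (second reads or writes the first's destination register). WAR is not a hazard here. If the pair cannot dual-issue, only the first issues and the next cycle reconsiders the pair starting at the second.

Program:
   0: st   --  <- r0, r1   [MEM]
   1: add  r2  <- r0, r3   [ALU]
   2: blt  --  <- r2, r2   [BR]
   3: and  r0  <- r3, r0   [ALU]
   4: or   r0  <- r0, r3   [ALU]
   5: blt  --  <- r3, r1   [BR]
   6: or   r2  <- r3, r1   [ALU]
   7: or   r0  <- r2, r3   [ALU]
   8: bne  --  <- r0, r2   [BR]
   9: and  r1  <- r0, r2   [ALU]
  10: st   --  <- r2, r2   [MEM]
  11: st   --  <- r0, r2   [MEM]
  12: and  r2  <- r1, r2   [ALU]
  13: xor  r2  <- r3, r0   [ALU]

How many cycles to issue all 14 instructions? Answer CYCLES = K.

CYCLES = 9

c0: i0&i1 st.MEM add.ALU  2-wide
c1: i2&i3 blt.BR and.ALU  2-wide
c2: i4&i5 or.ALU blt.BR  2-wide
c3: i6 or.ALU  RAW r2
c4: i7 or.ALU  RAW r0
c5: i8&i9 bne.BR and.ALU  2-wide
c6: i10 st.MEM  no-port MEM/MEM
c7: i11&i12 st.MEM and.ALU  2-wide
c8: i13 xor.ALU  tail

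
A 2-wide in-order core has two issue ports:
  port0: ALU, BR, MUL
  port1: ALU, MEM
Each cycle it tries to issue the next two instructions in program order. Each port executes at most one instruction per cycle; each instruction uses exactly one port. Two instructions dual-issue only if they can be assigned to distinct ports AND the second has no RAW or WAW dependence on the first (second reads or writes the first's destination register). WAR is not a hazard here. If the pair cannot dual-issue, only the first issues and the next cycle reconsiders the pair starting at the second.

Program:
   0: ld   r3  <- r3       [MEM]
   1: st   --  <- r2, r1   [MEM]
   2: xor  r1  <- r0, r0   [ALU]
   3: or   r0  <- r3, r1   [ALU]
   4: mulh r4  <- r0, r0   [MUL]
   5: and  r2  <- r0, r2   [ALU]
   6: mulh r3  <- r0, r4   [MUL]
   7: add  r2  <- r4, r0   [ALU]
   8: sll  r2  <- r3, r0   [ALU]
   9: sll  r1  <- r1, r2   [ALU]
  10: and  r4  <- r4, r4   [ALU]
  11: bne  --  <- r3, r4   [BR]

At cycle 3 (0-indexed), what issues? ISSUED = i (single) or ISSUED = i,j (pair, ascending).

ISSUED = 4,5

c0: i0 ld  no-port MEM/MEM
c1: i1,i2 st xor  dual
c2: i3 or  RAW r0
c3: i4,i5 mulh and  dual
c4: i6,i7 mulh add  dual
c5: i8 sll  RAW r2
c6: i9,i10 sll and  dual
c7: i11 bne  tail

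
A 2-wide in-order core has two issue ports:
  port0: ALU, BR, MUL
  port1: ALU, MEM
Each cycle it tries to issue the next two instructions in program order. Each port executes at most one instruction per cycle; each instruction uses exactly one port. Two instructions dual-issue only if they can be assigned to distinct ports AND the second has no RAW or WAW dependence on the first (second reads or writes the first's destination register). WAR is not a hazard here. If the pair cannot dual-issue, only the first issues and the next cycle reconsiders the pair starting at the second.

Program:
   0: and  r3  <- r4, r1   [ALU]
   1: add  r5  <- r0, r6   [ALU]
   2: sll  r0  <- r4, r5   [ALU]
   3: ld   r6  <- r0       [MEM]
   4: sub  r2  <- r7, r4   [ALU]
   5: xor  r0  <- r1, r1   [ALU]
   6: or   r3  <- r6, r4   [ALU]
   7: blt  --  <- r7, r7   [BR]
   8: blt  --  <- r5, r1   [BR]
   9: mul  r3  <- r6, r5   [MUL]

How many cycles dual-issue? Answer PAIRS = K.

#0 head=0: and+add i0/i1 pair
#1 head=2: sll i2 RAW r0
#2 head=3: ld+sub i3/i4 pair
#3 head=5: xor+or i5/i6 pair
#4 head=7: blt i7 no-port BR/BR
#5 head=8: blt i8 no-port BR/MUL
#6 head=9: mul i9 tail

PAIRS = 3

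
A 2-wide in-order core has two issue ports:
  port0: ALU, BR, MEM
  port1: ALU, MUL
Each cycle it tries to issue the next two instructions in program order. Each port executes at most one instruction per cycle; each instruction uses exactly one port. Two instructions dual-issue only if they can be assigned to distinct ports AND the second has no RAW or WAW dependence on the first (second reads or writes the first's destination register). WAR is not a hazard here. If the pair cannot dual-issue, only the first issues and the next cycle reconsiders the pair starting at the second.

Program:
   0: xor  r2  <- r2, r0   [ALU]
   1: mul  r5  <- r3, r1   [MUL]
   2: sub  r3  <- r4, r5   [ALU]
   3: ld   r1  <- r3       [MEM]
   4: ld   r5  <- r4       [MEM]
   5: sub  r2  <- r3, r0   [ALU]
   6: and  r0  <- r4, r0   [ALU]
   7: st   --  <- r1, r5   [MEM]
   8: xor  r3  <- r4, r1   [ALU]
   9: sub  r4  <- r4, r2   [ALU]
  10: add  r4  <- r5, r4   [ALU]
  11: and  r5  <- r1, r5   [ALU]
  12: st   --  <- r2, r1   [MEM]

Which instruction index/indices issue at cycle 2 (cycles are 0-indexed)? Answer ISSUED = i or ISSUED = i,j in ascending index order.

c0: i0/i1 xor/mul  dual
c1: i2 sub  RAW r3
c2: i3 ld  no-port MEM/MEM
c3: i4/i5 ld/sub  dual
c4: i6/i7 and/st  dual
c5: i8/i9 xor/sub  dual
c6: i10/i11 add/and  dual
c7: i12 st  tail

ISSUED = 3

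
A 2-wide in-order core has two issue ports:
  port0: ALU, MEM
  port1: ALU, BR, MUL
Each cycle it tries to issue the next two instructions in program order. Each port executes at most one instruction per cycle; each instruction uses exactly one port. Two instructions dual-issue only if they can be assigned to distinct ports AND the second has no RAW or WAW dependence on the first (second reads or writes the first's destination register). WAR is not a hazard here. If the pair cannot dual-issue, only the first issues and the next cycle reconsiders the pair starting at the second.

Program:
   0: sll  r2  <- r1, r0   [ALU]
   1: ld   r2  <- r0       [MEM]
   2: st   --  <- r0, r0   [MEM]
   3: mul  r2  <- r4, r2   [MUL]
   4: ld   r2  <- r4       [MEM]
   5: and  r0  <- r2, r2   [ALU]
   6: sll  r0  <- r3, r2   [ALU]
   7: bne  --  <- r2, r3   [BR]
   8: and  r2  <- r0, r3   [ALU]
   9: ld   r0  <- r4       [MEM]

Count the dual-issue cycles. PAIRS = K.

PAIRS = 3

c0: i0 sll.ALU  WAW r2
c1: i1 ld.MEM  no-port MEM/MEM
c2: i2+i3 st.MEM mul.MUL  2-wide
c3: i4 ld.MEM  RAW r2
c4: i5 and.ALU  WAW r0
c5: i6+i7 sll.ALU bne.BR  2-wide
c6: i8+i9 and.ALU ld.MEM  2-wide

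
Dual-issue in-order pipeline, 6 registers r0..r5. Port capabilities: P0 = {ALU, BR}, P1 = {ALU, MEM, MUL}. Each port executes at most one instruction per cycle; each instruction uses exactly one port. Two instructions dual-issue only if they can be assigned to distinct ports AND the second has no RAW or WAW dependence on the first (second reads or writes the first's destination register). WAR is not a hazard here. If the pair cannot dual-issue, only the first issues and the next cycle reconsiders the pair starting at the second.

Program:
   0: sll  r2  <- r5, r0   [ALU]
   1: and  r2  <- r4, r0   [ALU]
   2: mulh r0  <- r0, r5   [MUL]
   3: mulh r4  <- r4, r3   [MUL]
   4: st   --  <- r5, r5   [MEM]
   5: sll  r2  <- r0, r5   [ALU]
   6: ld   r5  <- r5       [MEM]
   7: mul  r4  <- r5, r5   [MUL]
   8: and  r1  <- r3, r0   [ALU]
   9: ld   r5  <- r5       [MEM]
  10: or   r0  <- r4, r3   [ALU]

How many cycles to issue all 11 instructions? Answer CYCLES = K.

CYCLES = 7

c0: i0 sll.ALU  WAW r2
c1: i1/i2 and.ALU;mulh.MUL  pair
c2: i3 mulh.MUL  no-port MUL/MEM
c3: i4/i5 st.MEM;sll.ALU  pair
c4: i6 ld.MEM  no-port MEM/MUL
c5: i7/i8 mul.MUL;and.ALU  pair
c6: i9/i10 ld.MEM;or.ALU  pair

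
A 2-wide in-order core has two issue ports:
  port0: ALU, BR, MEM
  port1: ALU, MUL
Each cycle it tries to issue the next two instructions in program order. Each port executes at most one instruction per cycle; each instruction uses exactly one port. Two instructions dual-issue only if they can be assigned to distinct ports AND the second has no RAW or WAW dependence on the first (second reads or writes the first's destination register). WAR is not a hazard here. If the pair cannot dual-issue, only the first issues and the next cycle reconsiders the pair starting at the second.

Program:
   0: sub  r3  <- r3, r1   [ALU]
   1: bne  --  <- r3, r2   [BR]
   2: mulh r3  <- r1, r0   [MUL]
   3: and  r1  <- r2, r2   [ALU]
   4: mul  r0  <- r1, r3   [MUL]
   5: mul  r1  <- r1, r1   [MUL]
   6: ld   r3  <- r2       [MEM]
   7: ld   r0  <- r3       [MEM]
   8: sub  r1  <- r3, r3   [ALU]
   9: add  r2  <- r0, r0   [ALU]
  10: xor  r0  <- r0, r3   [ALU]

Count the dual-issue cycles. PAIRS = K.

PAIRS = 4

0. sub @i0  | RAW r3
1. bne+mulh @i1,i2  | 2-wide
2. and @i3  | RAW r1
3. mul @i4  | no-port MUL/MUL
4. mul+ld @i5,i6  | 2-wide
5. ld+sub @i7,i8  | 2-wide
6. add+xor @i9,i10  | 2-wide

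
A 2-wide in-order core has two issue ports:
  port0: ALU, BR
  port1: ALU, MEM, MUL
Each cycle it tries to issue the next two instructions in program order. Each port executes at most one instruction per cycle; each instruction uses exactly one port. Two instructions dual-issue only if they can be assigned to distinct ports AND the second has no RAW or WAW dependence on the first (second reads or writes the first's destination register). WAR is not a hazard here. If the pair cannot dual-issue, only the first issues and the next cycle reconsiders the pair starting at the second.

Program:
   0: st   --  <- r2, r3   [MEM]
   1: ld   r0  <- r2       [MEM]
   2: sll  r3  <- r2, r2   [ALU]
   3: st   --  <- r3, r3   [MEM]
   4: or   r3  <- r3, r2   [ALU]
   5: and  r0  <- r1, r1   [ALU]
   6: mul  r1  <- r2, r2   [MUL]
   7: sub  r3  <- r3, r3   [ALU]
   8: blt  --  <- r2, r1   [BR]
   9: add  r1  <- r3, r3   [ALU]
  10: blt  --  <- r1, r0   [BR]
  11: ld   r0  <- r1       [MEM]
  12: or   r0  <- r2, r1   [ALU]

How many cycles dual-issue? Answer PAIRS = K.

PAIRS = 5

[0] i0  st.MEM  -- no-port MEM/MEM
[1] i1&i2  ld.MEM sll.ALU  -- dual
[2] i3&i4  st.MEM or.ALU  -- dual
[3] i5&i6  and.ALU mul.MUL  -- dual
[4] i7&i8  sub.ALU blt.BR  -- dual
[5] i9  add.ALU  -- RAW r1
[6] i10&i11  blt.BR ld.MEM  -- dual
[7] i12  or.ALU  -- tail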